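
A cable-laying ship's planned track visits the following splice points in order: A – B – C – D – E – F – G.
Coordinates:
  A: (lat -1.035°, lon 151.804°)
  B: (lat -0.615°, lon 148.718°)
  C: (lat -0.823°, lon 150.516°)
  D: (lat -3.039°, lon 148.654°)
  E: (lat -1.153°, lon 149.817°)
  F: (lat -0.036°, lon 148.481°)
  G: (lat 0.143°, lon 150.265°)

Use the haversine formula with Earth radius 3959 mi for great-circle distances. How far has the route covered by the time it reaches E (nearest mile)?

693 mi

Leg distances:
A→B: 215.2 mi  (cumulative 215.2 mi)
B→C: 125.1 mi  (cumulative 340.2 mi)
C→D: 199.9 mi  (cumulative 540.2 mi)
D→E: 153.1 mi  (cumulative 693.3 mi)
Cumulative distance at E ≈ 693 mi.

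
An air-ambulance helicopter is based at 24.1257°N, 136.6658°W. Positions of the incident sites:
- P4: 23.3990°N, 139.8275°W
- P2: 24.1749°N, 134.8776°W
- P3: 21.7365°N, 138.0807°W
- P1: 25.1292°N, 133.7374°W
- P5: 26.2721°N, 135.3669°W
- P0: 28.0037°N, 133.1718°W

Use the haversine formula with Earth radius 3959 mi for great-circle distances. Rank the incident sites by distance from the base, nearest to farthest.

Computing each great-circle distance from 24.1257°N, 136.6658°W:
P2 24.1749°N, 134.8776°W: 112.8 mi
P5 26.2721°N, 135.3669°W: 169.1 mi
P3 21.7365°N, 138.0807°W: 188.0 mi
P1 25.1292°N, 133.7374°W: 196.6 mi
P4 23.3990°N, 139.8275°W: 206.1 mi
P0 28.0037°N, 133.1718°W: 344.7 mi

P2, P5, P3, P1, P4, P0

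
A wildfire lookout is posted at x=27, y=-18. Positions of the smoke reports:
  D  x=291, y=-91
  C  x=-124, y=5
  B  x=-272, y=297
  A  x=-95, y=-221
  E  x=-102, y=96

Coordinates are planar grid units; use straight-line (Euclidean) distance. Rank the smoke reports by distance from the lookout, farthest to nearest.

B, D, A, E, C

Distances from the lookout:
B x=-272, y=297: 434.3
D x=291, y=-91: 273.9
A x=-95, y=-221: 236.8
E x=-102, y=96: 172.2
C x=-124, y=5: 152.7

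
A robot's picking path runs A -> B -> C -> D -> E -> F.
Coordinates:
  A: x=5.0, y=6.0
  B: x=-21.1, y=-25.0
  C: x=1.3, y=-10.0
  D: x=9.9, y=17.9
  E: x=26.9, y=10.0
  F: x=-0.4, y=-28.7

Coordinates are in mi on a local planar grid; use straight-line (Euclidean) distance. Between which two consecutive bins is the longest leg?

Leg distances:
A→B: 40.5 mi
B→C: 27.0 mi
C→D: 29.2 mi
D→E: 18.7 mi
E→F: 47.4 mi
The longest leg is E–F at 47.4 mi.

E–F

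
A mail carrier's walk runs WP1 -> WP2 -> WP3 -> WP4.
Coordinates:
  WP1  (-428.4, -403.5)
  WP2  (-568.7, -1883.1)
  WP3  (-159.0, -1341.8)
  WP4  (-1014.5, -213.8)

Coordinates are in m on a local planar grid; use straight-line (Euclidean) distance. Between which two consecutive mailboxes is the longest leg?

Leg distances:
WP1→WP2: 1486.2 m
WP2→WP3: 678.9 m
WP3→WP4: 1415.7 m
The longest leg is WP1–WP2 at 1486.2 m.

WP1–WP2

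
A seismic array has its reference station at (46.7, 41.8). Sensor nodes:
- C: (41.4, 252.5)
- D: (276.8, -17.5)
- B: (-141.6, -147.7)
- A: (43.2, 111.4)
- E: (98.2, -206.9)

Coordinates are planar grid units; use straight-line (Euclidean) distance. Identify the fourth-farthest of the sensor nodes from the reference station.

C

Distances from the reference station ((46.7, 41.8)):
B: 267.1
E: 254.0
D: 237.6
C: 210.8
A: 69.7
The fourth-farthest is C at 210.8.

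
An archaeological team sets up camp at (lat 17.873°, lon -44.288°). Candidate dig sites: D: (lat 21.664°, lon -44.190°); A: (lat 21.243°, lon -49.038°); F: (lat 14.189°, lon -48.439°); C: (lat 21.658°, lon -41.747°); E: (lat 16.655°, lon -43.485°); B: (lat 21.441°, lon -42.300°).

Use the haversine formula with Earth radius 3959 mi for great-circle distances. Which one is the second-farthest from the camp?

F

Distances from the camp ((lat 17.873°, lon -44.288°)):
A: 387.1 mi
F: 375.2 mi
C: 309.3 mi
B: 278.4 mi
D: 262.0 mi
E: 99.5 mi
The second-farthest is F at 375.2 mi.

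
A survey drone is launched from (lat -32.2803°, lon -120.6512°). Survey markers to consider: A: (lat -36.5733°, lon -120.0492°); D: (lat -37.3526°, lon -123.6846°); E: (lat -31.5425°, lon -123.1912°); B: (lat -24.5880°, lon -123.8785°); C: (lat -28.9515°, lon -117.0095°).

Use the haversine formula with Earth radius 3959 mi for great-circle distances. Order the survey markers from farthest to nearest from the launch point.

B, D, C, A, E

Computing each great-circle distance from (lat -32.2803°, lon -120.6512°):
B (lat -24.5880°, lon -123.8785°): 566.4 mi
D (lat -37.3526°, lon -123.6846°): 390.4 mi
C (lat -28.9515°, lon -117.0095°): 315.9 mi
A (lat -36.5733°, lon -120.0492°): 298.6 mi
E (lat -31.5425°, lon -123.1912°): 157.5 mi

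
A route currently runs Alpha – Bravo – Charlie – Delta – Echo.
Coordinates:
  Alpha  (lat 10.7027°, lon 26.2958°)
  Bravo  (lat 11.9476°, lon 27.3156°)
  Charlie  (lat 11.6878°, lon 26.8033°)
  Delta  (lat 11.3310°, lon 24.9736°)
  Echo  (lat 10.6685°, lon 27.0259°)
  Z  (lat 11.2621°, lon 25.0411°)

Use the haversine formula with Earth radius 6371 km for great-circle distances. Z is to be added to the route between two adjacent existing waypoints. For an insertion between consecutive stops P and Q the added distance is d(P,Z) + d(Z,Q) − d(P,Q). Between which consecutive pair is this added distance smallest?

Added distance for inserting Z between each consecutive pair:
Alpha–Bravo: 232.1 km
Bravo–Charlie: 394.2 km
Charlie–Delta: 5.1 km
Delta–Echo: 1.3 km
Smallest added distance is 1.3 km, inserting between Delta and Echo.

between Delta and Echo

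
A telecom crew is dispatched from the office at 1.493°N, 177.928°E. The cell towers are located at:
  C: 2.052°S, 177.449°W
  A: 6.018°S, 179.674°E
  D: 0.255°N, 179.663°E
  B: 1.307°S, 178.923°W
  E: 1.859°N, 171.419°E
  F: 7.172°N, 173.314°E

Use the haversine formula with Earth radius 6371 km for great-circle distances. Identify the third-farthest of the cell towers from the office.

E

Distances from the office (1.493°N, 177.928°E):
A: 857.4 km
F: 812.6 km
E: 724.6 km
C: 647.7 km
B: 468.5 km
D: 237.0 km
The third-farthest is E at 724.6 km.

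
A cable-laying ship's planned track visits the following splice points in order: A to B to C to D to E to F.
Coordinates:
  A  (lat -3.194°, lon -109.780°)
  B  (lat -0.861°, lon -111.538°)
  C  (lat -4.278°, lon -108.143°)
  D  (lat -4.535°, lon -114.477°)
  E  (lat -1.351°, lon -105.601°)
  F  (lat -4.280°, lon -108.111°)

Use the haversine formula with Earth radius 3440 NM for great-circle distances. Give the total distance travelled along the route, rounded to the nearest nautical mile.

Leg distances:
A→B: 175.3 NM  (cumulative 175.3 NM)
B→C: 289.0 NM  (cumulative 464.4 NM)
C→D: 379.5 NM  (cumulative 843.9 NM)
D→E: 565.4 NM  (cumulative 1409.3 NM)
E→F: 231.5 NM  (cumulative 1640.7 NM)
Total route length ≈ 1641 NM.

1641 NM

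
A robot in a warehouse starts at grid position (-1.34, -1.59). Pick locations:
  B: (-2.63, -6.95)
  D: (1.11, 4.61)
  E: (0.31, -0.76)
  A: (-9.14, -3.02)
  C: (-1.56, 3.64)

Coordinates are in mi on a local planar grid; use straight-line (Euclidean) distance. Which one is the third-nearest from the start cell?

Distances from the start cell ((-1.34, -1.59)):
E: 1.8 mi
C: 5.2 mi
B: 5.5 mi
D: 6.7 mi
A: 7.9 mi
The third-nearest is B at 5.5 mi.

B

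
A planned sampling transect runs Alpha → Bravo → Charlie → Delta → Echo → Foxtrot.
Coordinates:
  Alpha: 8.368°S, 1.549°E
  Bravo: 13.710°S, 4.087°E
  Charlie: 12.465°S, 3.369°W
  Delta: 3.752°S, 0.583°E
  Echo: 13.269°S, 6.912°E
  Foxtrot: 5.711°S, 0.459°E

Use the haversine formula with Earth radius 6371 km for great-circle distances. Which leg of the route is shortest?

Alpha–Bravo

Leg distances:
Alpha→Bravo: 655.4 km
Bravo→Charlie: 819.3 km
Charlie→Delta: 1061.9 km
Delta→Echo: 1266.1 km
Echo→Foxtrot: 1098.3 km
The shortest leg is Alpha–Bravo at 655.4 km.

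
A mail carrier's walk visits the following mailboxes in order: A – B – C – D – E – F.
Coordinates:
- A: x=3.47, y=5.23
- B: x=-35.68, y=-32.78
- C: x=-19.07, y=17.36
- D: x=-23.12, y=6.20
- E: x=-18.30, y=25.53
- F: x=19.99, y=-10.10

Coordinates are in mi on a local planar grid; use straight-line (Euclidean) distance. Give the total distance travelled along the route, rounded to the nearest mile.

191 mi

Leg distances:
A→B: 54.6 mi  (cumulative 54.6 mi)
B→C: 52.8 mi  (cumulative 107.4 mi)
C→D: 11.9 mi  (cumulative 119.3 mi)
D→E: 19.9 mi  (cumulative 139.2 mi)
E→F: 52.3 mi  (cumulative 191.5 mi)
Total route length ≈ 191 mi.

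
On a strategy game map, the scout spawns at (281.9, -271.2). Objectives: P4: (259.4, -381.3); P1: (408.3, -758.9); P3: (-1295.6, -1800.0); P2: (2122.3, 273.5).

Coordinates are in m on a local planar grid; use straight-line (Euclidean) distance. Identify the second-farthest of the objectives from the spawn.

P2

Distances from the spawn ((281.9, -271.2)):
P3: 2196.8 m
P2: 1919.3 m
P1: 503.8 m
P4: 112.4 m
The second-farthest is P2 at 1919.3 m.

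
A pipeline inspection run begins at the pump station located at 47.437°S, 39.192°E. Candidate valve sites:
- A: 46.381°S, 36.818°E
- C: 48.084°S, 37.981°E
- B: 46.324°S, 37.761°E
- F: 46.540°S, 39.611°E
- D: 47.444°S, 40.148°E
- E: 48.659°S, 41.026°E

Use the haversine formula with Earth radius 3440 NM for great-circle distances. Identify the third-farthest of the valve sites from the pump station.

B

Distances from the pump station (47.437°S, 39.192°E):
A: 116.2 NM
E: 103.9 NM
B: 89.0 NM
C: 62.4 NM
F: 56.5 NM
D: 38.8 NM
The third-farthest is B at 89.0 NM.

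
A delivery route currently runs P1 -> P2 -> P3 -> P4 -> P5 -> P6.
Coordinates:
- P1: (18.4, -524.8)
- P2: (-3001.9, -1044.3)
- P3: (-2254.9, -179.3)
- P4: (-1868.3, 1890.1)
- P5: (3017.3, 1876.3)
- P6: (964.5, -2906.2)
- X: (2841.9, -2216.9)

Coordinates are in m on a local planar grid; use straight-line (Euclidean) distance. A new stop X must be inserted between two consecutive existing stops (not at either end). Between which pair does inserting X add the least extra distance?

between P5 and P6

Added distance for inserting X between each consecutive pair:
P1–P2: 6187.3 m
P2–P3: 10306.4 m
P3–P4: 9633.1 m
P4–P5: 5460.6 m
P5–P6: 892.4 m
Smallest added distance is 892.4 m, inserting between P5 and P6.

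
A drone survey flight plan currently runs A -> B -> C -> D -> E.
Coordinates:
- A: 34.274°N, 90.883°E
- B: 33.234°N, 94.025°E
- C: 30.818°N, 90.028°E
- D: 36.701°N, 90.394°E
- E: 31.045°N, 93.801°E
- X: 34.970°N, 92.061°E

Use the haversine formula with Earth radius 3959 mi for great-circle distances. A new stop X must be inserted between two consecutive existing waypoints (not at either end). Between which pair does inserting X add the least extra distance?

between D and E

Added distance for inserting X between each consecutive pair:
A–B: 52.5 mi
B–C: 187.0 mi
C–D: 54.9 mi
D–E: 4.2 mi
Smallest added distance is 4.2 mi, inserting between D and E.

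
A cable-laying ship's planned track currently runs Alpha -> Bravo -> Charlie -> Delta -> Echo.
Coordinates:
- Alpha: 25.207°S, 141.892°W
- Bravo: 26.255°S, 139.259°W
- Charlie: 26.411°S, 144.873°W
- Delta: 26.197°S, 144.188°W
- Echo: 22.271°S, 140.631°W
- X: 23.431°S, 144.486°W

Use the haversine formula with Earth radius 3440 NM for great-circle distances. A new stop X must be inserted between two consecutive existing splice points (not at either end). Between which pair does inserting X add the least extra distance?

between Delta and Echo

Added distance for inserting X between each consecutive pair:
Alpha–Bravo: 353.2 NM
Bravo–Charlie: 209.3 NM
Charlie–Delta: 308.0 NM
Delta–Echo: 85.5 NM
Smallest added distance is 85.5 NM, inserting between Delta and Echo.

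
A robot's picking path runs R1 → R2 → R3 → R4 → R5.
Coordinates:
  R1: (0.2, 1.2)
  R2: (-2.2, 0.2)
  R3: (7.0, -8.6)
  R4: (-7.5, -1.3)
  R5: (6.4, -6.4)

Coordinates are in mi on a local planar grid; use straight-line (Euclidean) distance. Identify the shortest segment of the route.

Leg distances:
R1→R2: 2.6 mi
R2→R3: 12.7 mi
R3→R4: 16.2 mi
R4→R5: 14.8 mi
The shortest leg is R1–R2 at 2.6 mi.

R1–R2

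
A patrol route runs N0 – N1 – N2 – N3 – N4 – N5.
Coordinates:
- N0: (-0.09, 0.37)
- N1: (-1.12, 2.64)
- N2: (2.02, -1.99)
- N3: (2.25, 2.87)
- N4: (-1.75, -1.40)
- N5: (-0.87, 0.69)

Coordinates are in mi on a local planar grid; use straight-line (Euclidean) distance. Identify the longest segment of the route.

Leg distances:
N0→N1: 2.5 mi
N1→N2: 5.6 mi
N2→N3: 4.9 mi
N3→N4: 5.9 mi
N4→N5: 2.3 mi
The longest leg is N3–N4 at 5.9 mi.

N3–N4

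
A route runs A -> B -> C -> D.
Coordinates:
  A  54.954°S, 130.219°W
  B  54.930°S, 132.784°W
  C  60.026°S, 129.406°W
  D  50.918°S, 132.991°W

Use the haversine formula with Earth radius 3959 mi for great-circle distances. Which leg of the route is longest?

C–D

Leg distances:
A→B: 101.8 mi
B→C: 373.7 mi
C→D: 644.6 mi
The longest leg is C–D at 644.6 mi.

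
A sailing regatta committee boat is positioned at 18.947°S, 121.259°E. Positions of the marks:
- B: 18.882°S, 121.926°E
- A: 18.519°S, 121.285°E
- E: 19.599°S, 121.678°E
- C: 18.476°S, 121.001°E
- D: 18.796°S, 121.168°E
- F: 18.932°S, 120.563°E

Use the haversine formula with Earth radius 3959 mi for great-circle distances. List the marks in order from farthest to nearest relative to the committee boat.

Distances from the committee boat:
E 19.599°S, 121.678°E: 52.7 mi
F 18.932°S, 120.563°E: 45.5 mi
B 18.882°S, 121.926°E: 43.8 mi
C 18.476°S, 121.001°E: 36.7 mi
A 18.519°S, 121.285°E: 29.6 mi
D 18.796°S, 121.168°E: 12.0 mi

E, F, B, C, A, D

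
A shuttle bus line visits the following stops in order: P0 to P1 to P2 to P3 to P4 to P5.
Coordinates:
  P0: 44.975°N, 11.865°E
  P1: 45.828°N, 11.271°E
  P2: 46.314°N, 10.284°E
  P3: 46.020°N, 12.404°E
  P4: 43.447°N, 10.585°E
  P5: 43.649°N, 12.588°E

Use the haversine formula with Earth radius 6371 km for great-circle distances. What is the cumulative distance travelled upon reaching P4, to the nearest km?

686 km

Leg distances:
P0→P1: 105.6 km  (cumulative 105.6 km)
P1→P2: 93.4 km  (cumulative 198.9 km)
P2→P3: 166.5 km  (cumulative 365.4 km)
P3→P4: 320.1 km  (cumulative 685.6 km)
Cumulative distance at P4 ≈ 686 km.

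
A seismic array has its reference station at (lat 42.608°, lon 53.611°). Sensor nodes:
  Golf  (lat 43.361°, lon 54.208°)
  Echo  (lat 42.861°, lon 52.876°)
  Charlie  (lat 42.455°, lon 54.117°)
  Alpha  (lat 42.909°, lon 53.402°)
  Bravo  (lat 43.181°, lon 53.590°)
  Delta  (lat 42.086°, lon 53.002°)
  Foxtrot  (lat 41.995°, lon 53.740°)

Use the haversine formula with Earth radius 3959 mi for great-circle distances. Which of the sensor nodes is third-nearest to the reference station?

Distances from the reference station ((lat 42.608°, lon 53.611°)):
Alpha: 23.3 mi
Charlie: 27.8 mi
Bravo: 39.6 mi
Echo: 41.2 mi
Foxtrot: 42.9 mi
Delta: 47.6 mi
Golf: 60.1 mi
The third-nearest is Bravo at 39.6 mi.

Bravo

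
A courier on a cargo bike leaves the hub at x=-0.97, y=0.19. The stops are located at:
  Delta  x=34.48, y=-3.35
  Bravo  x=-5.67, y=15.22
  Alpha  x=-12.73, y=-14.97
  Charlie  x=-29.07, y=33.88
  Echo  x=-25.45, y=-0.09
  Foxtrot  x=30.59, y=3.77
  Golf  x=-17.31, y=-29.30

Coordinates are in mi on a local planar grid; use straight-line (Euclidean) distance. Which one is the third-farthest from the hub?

Distance to each, sorted:
Charlie: 43.9 mi
Delta: 35.6 mi
Golf: 33.7 mi
Foxtrot: 31.8 mi
Echo: 24.5 mi
Alpha: 19.2 mi
Bravo: 15.7 mi
The third-farthest is Golf at 33.7 mi.

Golf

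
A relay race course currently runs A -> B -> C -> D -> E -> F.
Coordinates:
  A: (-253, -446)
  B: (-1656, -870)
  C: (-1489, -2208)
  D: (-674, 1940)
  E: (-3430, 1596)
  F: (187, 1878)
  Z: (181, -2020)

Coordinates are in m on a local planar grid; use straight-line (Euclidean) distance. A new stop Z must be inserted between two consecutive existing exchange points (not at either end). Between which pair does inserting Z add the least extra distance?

Added distance for inserting Z between each consecutive pair:
A–B: 2334.3 m
B–C: 2499.4 m
C–D: 1504.5 m
D–E: 6384.1 m
E–F: 5380.3 m
Smallest added distance is 1504.5 m, inserting between C and D.

between C and D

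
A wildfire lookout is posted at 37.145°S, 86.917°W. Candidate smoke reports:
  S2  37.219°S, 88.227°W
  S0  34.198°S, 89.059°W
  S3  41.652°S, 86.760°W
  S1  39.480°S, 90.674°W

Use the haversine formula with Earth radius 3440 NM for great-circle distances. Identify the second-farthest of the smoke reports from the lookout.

S1

Distance to each, sorted:
S3: 270.7 NM
S1: 225.7 NM
S0: 205.5 NM
S2: 62.8 NM
The second-farthest is S1 at 225.7 NM.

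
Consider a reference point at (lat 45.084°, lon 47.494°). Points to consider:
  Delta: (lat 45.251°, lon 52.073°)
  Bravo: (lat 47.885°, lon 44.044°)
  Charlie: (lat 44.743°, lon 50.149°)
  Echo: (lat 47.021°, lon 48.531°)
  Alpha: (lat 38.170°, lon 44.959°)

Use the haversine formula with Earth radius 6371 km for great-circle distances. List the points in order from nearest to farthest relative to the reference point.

Distance from the reference point at (lat 45.084°, lon 47.494°) to each:
Charlie (lat 44.743°, lon 50.149°): 212.5 km
Echo (lat 47.021°, lon 48.531°): 229.8 km
Delta (lat 45.251°, lon 52.073°): 359.4 km
Bravo (lat 47.885°, lon 44.044°): 408.3 km
Alpha (lat 38.170°, lon 44.959°): 797.0 km

Charlie, Echo, Delta, Bravo, Alpha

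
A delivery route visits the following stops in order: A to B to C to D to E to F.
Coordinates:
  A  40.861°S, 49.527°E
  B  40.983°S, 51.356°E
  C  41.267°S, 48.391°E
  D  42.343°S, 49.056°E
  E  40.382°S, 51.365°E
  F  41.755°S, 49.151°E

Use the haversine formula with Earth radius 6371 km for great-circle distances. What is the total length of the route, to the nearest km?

1068 km

Leg distances:
A→B: 154.3 km  (cumulative 154.3 km)
B→C: 250.3 km  (cumulative 404.6 km)
C→D: 131.7 km  (cumulative 536.3 km)
D→E: 291.0 km  (cumulative 827.3 km)
E→F: 240.3 km  (cumulative 1067.6 km)
Total route length ≈ 1068 km.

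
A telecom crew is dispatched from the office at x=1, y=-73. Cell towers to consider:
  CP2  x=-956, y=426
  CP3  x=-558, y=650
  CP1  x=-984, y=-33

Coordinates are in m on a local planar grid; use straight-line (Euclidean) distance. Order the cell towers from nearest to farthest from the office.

CP3, CP1, CP2

Distances from the office:
CP3 x=-558, y=650: 913.9 m
CP1 x=-984, y=-33: 985.8 m
CP2 x=-956, y=426: 1079.3 m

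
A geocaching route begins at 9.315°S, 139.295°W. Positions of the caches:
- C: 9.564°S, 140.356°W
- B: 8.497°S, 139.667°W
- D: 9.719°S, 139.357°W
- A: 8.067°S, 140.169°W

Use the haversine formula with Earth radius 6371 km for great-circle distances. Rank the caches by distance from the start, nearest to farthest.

Distance from the start at 9.315°S, 139.295°W to each:
D 9.719°S, 139.357°W: 45.4 km
B 8.497°S, 139.667°W: 99.7 km
C 9.564°S, 140.356°W: 119.6 km
A 8.067°S, 140.169°W: 168.8 km

D, B, C, A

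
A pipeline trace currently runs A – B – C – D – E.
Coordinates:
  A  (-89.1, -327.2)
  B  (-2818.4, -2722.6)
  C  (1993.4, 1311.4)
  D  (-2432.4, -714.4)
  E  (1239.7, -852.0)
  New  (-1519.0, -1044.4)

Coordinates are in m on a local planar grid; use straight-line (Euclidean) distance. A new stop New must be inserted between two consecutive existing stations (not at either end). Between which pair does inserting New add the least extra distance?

Added distance for inserting New between each consecutive pair:
A–B: 90.7 m
B–C: 72.7 m
C–D: 333.1 m
D–E: 61.9 m
Smallest added distance is 61.9 m, inserting between D and E.

between D and E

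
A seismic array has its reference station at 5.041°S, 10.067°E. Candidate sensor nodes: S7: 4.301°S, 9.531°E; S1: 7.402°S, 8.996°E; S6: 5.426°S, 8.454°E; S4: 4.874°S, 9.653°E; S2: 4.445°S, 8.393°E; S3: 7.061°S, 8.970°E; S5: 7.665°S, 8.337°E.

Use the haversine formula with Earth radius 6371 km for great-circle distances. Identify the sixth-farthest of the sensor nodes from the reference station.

Distances from the reference station (5.041°S, 10.067°E):
S5: 348.8 km
S1: 288.0 km
S3: 255.3 km
S2: 197.0 km
S6: 183.7 km
S7: 101.5 km
S4: 49.5 km
The sixth-farthest is S7 at 101.5 km.

S7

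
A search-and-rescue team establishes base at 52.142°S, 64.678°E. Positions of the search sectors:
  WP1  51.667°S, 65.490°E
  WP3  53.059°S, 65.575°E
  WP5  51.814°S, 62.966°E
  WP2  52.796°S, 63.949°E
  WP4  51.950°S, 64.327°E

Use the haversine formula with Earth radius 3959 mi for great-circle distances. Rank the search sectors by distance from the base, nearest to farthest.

WP4, WP1, WP2, WP3, WP5

Computing each great-circle distance from 52.142°S, 64.678°E:
WP4 51.950°S, 64.327°E: 20.0 mi
WP1 51.667°S, 65.490°E: 47.7 mi
WP2 52.796°S, 63.949°E: 54.6 mi
WP3 53.059°S, 65.575°E: 73.7 mi
WP5 51.814°S, 62.966°E: 76.3 mi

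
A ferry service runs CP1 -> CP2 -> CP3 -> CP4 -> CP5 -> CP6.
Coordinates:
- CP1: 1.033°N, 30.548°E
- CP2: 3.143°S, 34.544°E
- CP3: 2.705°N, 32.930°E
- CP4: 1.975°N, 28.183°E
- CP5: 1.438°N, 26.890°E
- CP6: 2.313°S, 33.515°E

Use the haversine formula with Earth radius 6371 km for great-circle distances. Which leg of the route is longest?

CP5–CP6

Leg distances:
CP1→CP2: 642.6 km
CP2→CP3: 674.6 km
CP3→CP4: 533.6 km
CP4→CP5: 155.6 km
CP5→CP6: 846.4 km
The longest leg is CP5–CP6 at 846.4 km.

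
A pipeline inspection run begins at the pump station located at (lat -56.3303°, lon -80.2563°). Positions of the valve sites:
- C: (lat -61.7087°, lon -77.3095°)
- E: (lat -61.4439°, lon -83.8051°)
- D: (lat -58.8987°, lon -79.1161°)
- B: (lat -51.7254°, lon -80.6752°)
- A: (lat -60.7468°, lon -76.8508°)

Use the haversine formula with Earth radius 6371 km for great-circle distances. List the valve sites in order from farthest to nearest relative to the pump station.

C, E, A, B, D

Distances from the pump station:
C (lat -61.7087°, lon -77.3095°): 621.2 km
E (lat -61.4439°, lon -83.8051°): 603.8 km
A (lat -60.7468°, lon -76.8508°): 529.2 km
B (lat -51.7254°, lon -80.6752°): 512.8 km
D (lat -58.8987°, lon -79.1161°): 293.5 km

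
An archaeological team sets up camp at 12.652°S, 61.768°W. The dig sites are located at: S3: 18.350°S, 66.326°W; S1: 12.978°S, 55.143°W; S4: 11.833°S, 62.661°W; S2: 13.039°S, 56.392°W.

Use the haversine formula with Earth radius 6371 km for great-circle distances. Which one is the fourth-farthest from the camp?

S4

Distances from the camp (12.652°S, 61.768°W):
S3: 799.8 km
S1: 719.2 km
S2: 584.4 km
S4: 133.1 km
The fourth-farthest is S4 at 133.1 km.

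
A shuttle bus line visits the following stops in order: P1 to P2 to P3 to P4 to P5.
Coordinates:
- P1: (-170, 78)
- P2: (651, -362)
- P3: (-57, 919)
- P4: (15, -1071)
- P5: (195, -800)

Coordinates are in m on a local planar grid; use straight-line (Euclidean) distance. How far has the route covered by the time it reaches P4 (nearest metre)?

4386 m

Leg distances:
P1→P2: 931.5 m  (cumulative 931.5 m)
P2→P3: 1463.6 m  (cumulative 2395.1 m)
P3→P4: 1991.3 m  (cumulative 4386.4 m)
Cumulative distance at P4 ≈ 4386 m.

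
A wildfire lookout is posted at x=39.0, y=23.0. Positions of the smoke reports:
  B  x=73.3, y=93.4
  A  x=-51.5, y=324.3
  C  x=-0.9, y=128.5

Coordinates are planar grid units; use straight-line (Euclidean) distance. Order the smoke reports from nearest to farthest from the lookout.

B, C, A

Distance from the lookout at x=39.0, y=23.0 to each:
B x=73.3, y=93.4: 78.3
C x=-0.9, y=128.5: 112.8
A x=-51.5, y=324.3: 314.6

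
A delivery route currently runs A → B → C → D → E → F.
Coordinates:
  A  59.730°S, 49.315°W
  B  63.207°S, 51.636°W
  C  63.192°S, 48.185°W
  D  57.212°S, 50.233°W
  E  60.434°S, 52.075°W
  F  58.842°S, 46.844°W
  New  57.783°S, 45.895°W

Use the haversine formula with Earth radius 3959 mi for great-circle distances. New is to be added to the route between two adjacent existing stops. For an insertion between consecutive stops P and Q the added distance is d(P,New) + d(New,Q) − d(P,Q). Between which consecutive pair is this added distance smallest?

between C and D

Added distance for inserting New between each consecutive pair:
A–B: 352.1 mi
B–C: 696.5 mi
C–D: 128.4 mi
D–E: 219.1 mi
E–F: 153.2 mi
Smallest added distance is 128.4 mi, inserting between C and D.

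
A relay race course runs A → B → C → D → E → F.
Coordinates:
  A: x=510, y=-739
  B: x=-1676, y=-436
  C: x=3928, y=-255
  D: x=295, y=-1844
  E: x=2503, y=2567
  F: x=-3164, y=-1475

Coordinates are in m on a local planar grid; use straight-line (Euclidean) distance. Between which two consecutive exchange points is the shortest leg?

A–B

Leg distances:
A→B: 2206.9 m
B→C: 5606.9 m
C→D: 3965.3 m
D→E: 4932.8 m
E→F: 6960.8 m
The shortest leg is A–B at 2206.9 m.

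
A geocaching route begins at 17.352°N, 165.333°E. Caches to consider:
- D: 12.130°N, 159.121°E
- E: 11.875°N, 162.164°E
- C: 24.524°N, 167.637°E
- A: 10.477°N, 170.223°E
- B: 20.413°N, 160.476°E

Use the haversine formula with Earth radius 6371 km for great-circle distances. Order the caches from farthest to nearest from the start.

Distance from the start at 17.352°N, 165.333°E to each:
A 10.477°N, 170.223°E: 928.7 km
D 12.130°N, 159.121°E: 884.9 km
C 24.524°N, 167.637°E: 832.5 km
E 11.875°N, 162.164°E: 697.9 km
B 20.413°N, 160.476°E: 613.9 km

A, D, C, E, B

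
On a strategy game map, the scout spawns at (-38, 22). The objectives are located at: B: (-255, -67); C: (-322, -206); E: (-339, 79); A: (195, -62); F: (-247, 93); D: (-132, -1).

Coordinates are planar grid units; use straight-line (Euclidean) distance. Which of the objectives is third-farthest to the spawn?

Distances from the spawn ((-38, 22)):
C: 364.2
E: 306.3
A: 247.7
B: 234.5
F: 220.7
D: 96.8
The third-farthest is A at 247.7.

A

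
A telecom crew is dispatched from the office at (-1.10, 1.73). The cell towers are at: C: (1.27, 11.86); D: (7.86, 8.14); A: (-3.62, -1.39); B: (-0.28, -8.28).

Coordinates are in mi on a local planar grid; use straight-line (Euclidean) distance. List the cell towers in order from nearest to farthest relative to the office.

Computing each straight-line distance from (-1.10, 1.73):
A (-3.62, -1.39): 4.0 mi
B (-0.28, -8.28): 10.0 mi
C (1.27, 11.86): 10.4 mi
D (7.86, 8.14): 11.0 mi

A, B, C, D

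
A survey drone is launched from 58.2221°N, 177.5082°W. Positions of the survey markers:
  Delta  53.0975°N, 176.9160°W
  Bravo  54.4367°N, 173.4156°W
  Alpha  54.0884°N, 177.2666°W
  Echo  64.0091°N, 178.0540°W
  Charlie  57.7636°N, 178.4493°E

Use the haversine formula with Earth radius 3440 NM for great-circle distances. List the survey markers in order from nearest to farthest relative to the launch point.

Charlie, Alpha, Bravo, Delta, Echo

Distances from the launch point:
Charlie 57.7636°N, 178.4493°E: 131.5 NM
Alpha 54.0884°N, 177.2666°W: 248.3 NM
Bravo 54.4367°N, 173.4156°W: 264.9 NM
Delta 53.0975°N, 176.9160°W: 308.3 NM
Echo 64.0091°N, 178.0540°W: 347.8 NM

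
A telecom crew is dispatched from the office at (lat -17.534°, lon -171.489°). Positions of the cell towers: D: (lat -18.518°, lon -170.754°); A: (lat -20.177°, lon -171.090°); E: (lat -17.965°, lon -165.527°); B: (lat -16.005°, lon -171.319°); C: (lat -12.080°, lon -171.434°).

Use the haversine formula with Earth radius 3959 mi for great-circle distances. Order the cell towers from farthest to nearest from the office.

Computing each great-circle distance from (lat -17.534°, lon -171.489°):
E (lat -17.965°, lon -165.527°): 393.5 mi
C (lat -12.080°, lon -171.434°): 376.9 mi
A (lat -20.177°, lon -171.090°): 184.5 mi
B (lat -16.005°, lon -171.319°): 106.2 mi
D (lat -18.518°, lon -170.754°): 83.4 mi

E, C, A, B, D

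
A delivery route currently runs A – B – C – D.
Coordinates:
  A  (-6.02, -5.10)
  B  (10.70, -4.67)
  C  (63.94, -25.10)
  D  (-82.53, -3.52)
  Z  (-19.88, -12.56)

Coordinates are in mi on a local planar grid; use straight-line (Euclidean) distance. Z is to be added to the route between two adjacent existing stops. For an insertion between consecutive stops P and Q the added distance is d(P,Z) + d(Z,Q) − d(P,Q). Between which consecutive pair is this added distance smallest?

Added distance for inserting Z between each consecutive pair:
A–B: 30.6 mi
B–C: 59.3 mi
C–D: 0.0 mi
Smallest added distance is 0.0 mi, inserting between C and D.

between C and D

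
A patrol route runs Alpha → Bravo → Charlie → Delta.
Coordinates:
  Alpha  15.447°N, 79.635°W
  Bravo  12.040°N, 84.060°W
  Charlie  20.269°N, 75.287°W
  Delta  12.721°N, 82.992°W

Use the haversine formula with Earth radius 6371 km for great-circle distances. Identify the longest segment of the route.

Bravo–Charlie

Leg distances:
Alpha→Bravo: 609.8 km
Bravo→Charlie: 1308.9 km
Charlie→Delta: 1173.9 km
The longest leg is Bravo–Charlie at 1308.9 km.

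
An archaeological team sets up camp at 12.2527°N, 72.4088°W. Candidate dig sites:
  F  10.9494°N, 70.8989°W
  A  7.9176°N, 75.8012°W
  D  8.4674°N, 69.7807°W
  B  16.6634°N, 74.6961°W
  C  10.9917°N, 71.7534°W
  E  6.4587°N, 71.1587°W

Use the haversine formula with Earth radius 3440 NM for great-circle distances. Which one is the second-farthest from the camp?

A

Distances from the camp (12.2527°N, 72.4088°W):
E: 355.7 NM
A: 328.5 NM
B: 296.3 NM
D: 275.2 NM
F: 118.4 NM
C: 85.0 NM
The second-farthest is A at 328.5 NM.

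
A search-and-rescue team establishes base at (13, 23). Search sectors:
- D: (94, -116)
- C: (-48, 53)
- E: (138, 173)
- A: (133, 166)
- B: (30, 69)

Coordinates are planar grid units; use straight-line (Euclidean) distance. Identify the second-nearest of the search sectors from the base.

C

Distance to each, sorted:
B: 49.0
C: 68.0
D: 160.9
A: 186.7
E: 195.3
The second-nearest is C at 68.0.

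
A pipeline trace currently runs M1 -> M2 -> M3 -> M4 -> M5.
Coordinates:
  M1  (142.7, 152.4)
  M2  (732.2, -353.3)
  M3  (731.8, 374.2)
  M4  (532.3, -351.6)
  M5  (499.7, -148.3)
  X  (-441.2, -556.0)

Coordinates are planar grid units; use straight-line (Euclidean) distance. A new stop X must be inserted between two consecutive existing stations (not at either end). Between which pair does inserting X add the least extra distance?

Added distance for inserting X between each consecutive pair:
M1–M2: 1332.1
M2–M3: 1960.3
M3–M4: 1739.1
M4–M5: 1814.3
Smallest added distance is 1332.1, inserting between M1 and M2.

between M1 and M2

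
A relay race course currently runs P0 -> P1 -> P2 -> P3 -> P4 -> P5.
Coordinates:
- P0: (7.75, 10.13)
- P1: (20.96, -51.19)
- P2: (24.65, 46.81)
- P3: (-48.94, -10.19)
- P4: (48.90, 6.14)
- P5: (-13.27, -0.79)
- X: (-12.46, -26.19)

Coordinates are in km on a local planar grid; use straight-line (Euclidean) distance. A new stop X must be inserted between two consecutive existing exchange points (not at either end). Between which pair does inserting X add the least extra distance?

between P3 and P4

Added distance for inserting X between each consecutive pair:
P0–P1: 20.6 km
P1–P2: 25.6 km
P2–P3: 28.6 km
P3–P4: 10.0 km
P4–P5: 32.2 km
Smallest added distance is 10.0 km, inserting between P3 and P4.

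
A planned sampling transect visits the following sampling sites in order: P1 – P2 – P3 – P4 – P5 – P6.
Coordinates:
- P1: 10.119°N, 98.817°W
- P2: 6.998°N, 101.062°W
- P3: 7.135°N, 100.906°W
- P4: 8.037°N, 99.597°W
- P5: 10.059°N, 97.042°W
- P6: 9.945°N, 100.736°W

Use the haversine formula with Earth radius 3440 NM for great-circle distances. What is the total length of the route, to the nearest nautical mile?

750 NM

Leg distances:
P1→P2: 229.9 NM  (cumulative 229.9 NM)
P2→P3: 12.4 NM  (cumulative 242.4 NM)
P3→P4: 94.9 NM  (cumulative 337.2 NM)
P4→P5: 194.1 NM  (cumulative 531.4 NM)
P5→P6: 218.5 NM  (cumulative 749.9 NM)
Total route length ≈ 750 NM.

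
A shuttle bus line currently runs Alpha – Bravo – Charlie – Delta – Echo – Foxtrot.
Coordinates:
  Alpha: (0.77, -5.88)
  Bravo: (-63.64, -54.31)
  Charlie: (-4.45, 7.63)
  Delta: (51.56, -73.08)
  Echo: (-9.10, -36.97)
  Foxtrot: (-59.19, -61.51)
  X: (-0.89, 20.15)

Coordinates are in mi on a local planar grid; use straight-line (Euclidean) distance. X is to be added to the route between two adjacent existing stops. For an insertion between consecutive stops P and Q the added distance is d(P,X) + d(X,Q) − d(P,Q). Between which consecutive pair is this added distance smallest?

Added distance for inserting X between each consecutive pair:
Alpha–Bravo: 42.9 mi
Bravo–Charlie: 24.7 mi
Charlie–Delta: 21.7 mi
Delta–Echo: 94.1 mi
Echo–Foxtrot: 102.3 mi
Smallest added distance is 21.7 mi, inserting between Charlie and Delta.

between Charlie and Delta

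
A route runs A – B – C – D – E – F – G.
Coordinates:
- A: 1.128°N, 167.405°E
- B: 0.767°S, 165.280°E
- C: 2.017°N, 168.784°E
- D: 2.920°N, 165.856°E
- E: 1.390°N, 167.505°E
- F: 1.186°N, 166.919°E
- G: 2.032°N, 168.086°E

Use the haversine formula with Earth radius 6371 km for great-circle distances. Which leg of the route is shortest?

E–F

Leg distances:
A→B: 316.6 km
B→C: 497.6 km
C→D: 340.4 km
D→E: 250.0 km
E→F: 69.0 km
F→G: 160.2 km
The shortest leg is E–F at 69.0 km.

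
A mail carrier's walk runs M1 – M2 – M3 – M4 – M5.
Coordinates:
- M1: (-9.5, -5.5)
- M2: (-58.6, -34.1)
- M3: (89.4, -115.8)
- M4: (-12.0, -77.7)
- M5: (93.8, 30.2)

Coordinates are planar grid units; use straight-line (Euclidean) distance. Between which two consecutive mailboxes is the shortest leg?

M1–M2

Leg distances:
M1→M2: 56.8
M2→M3: 169.1
M3→M4: 108.3
M4→M5: 151.1
The shortest leg is M1–M2 at 56.8.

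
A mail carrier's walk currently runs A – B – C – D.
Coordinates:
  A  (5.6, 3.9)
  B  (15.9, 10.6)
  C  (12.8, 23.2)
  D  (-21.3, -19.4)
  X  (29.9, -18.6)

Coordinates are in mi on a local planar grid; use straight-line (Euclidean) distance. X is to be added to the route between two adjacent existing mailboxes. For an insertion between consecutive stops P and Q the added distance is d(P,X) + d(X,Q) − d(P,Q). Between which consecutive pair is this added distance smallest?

between C and D

Added distance for inserting X between each consecutive pair:
A–B: 53.2 mi
B–C: 64.6 mi
C–D: 41.8 mi
Smallest added distance is 41.8 mi, inserting between C and D.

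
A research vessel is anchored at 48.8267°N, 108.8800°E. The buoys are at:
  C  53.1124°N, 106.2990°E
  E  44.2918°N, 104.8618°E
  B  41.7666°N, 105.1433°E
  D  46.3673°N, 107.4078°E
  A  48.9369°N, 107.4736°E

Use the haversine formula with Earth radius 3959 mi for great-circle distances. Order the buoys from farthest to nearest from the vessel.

B, E, C, D, A

Distance from the vessel at 48.8267°N, 108.8800°E to each:
B 41.7666°N, 105.1433°E: 520.4 mi
E 44.2918°N, 104.8618°E: 366.8 mi
C 53.1124°N, 106.2990°E: 316.7 mi
D 46.3673°N, 107.4078°E: 183.3 mi
A 48.9369°N, 107.4736°E: 64.4 mi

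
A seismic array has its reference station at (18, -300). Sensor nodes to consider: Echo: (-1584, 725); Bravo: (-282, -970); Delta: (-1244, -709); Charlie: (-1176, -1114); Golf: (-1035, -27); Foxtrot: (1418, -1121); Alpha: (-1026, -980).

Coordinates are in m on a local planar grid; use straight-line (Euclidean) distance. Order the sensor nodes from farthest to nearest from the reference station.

Computing each straight-line distance from (18, -300):
Echo (-1584, 725): 1901.8 m
Foxtrot (1418, -1121): 1623.0 m
Charlie (-1176, -1114): 1445.1 m
Delta (-1244, -709): 1326.6 m
Alpha (-1026, -980): 1245.9 m
Golf (-1035, -27): 1087.8 m
Bravo (-282, -970): 734.1 m

Echo, Foxtrot, Charlie, Delta, Alpha, Golf, Bravo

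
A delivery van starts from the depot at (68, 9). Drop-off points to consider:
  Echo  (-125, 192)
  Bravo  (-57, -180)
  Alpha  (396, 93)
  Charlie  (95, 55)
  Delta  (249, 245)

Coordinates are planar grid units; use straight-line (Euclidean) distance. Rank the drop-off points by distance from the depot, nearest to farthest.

Charlie, Bravo, Echo, Delta, Alpha

Distance from the depot at (68, 9) to each:
Charlie (95, 55): 53.3
Bravo (-57, -180): 226.6
Echo (-125, 192): 266.0
Delta (249, 245): 297.4
Alpha (396, 93): 338.6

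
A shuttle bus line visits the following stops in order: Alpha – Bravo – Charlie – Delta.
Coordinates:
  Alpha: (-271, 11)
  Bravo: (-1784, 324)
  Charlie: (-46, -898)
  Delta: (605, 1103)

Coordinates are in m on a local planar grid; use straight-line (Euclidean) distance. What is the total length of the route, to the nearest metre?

5774 m

Leg distances:
Alpha→Bravo: 1545.0 m  (cumulative 1545.0 m)
Bravo→Charlie: 2124.6 m  (cumulative 3669.6 m)
Charlie→Delta: 2104.2 m  (cumulative 5773.9 m)
Total route length ≈ 5774 m.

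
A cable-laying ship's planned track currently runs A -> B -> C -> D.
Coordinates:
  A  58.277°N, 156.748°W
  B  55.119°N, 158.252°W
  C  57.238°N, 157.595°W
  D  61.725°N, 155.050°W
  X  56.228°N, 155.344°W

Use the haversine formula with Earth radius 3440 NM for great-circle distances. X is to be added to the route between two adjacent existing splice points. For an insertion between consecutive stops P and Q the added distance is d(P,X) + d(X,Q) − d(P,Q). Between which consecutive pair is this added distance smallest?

between A and B

Added distance for inserting X between each consecutive pair:
A–B: 54.1 NM
B–C: 85.5 NM
C–D: 145.6 NM
Smallest added distance is 54.1 NM, inserting between A and B.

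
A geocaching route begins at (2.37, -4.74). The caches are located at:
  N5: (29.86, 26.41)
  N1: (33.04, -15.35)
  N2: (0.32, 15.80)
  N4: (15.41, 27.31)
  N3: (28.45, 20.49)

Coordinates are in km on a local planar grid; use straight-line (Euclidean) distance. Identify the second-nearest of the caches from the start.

Distances from the start ((2.37, -4.74)):
N2: 20.6 km
N1: 32.5 km
N4: 34.6 km
N3: 36.3 km
N5: 41.5 km
The second-nearest is N1 at 32.5 km.

N1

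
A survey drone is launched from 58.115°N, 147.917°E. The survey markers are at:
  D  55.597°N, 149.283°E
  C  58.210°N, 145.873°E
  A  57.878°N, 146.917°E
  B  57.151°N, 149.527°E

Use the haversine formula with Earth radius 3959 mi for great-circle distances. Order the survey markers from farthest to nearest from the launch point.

Computing each great-circle distance from 58.115°N, 147.917°E:
D 55.597°N, 149.283°E: 181.5 mi
B 57.151°N, 149.527°E: 89.3 mi
C 58.210°N, 145.873°E: 74.8 mi
A 57.878°N, 146.917°E: 40.1 mi

D, B, C, A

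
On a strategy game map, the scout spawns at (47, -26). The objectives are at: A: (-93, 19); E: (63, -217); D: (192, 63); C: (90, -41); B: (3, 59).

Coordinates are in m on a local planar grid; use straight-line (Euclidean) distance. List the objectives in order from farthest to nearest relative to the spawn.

E, D, A, B, C

Computing each straight-line distance from (47, -26):
E (63, -217): 191.7 m
D (192, 63): 170.1 m
A (-93, 19): 147.1 m
B (3, 59): 95.7 m
C (90, -41): 45.5 m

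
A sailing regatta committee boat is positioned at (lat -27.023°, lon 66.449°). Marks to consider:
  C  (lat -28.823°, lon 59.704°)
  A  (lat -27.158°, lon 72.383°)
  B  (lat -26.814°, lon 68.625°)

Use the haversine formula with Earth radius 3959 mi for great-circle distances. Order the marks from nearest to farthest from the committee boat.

Computing each great-circle distance from (lat -27.023°, lon 66.449°):
B (lat -26.814°, lon 68.625°): 134.8 mi
A (lat -27.158°, lon 72.383°): 365.1 mi
C (lat -28.823°, lon 59.704°): 430.1 mi

B, A, C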